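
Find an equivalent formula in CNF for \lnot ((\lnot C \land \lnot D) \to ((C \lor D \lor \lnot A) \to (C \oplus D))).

\lnot C \land \lnot D \land (C \lor D \lor \lnot A)

\lnot ((\lnot C \land \lnot D) \to ((C \lor D \lor \lnot A) \to (C \oplus D)))
≡ \lnot (\lnot (\lnot C \land \lnot D) \lor ((C \lor D \lor \lnot A) \to (C \oplus D)))   (eliminate \to)
≡ \lnot (\lnot (\lnot C \land \lnot D) \lor \lnot (C \lor D \lor \lnot A) \lor (C \oplus D))   (eliminate \to)
≡ \lnot (\lnot (\lnot C \land \lnot D) \lor \lnot (C \lor D \lor \lnot A) \lor ((C \lor D) \land \lnot (C \land D)))   (expand \oplus)
≡ \lnot \lnot (\lnot C \land \lnot D) \land \lnot \lnot (C \lor D \lor \lnot A) \land \lnot ((C \lor D) \land \lnot (C \land D))   (De Morgan)
≡ \lnot C \land \lnot D \land \lnot \lnot (C \lor D \lor \lnot A) \land \lnot ((C \lor D) \land \lnot (C \land D))   (double negation)
≡ \lnot C \land \lnot D \land (C \lor D \lor \lnot A) \land \lnot ((C \lor D) \land \lnot (C \land D))   (double negation)
≡ \lnot C \land \lnot D \land (C \lor D \lor \lnot A) \land (\lnot (C \lor D) \lor \lnot \lnot (C \land D))   (De Morgan)
≡ \lnot C \land \lnot D \land (C \lor D \lor \lnot A) \land ((\lnot C \land \lnot D) \lor \lnot \lnot (C \land D))   (De Morgan)
≡ \lnot C \land \lnot D \land (C \lor D \lor \lnot A) \land ((\lnot C \land \lnot D) \lor (C \land D))   (double negation)
≡ \lnot C \land \lnot D \land (C \lor D \lor \lnot A) \land (\lnot C \lor C) \land (\lnot C \lor D) \land (\lnot D \lor C) \land (\lnot D \lor D)   (distribute \lor over \land)
≡ \lnot C \land \lnot D \land (C \lor D \lor \lnot A)   (simplify)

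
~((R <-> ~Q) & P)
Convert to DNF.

(R & Q) | (~Q & ~R) | ~P

~((R <-> ~Q) & P)
≡ ~((R -> ~Q) & (~Q -> R) & P)   [eliminate <->]
≡ ~((~R | ~Q) & (~Q -> R) & P)   [eliminate ->]
≡ ~((~R | ~Q) & (~~Q | R) & P)   [eliminate ->]
≡ ~(~R | ~Q) | ~(~~Q | R) | ~P   [De Morgan]
≡ (~~R & ~~Q) | ~(~~Q | R) | ~P   [De Morgan]
≡ (R & ~~Q) | ~(~~Q | R) | ~P   [double negation]
≡ (R & Q) | ~(~~Q | R) | ~P   [double negation]
≡ (R & Q) | (~~~Q & ~R) | ~P   [De Morgan]
≡ (R & Q) | (~Q & ~R) | ~P   [double negation]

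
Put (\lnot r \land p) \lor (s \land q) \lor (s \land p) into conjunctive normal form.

(\lnot r \lor s) \land (p \lor s) \land (p \lor q)

(\lnot r \land p) \lor (s \land q) \lor (s \land p)
≡ (\lnot r \lor s \lor s) \land (\lnot r \lor s \lor p) \land (\lnot r \lor q \lor s) \land (\lnot r \lor q \lor p) \land (p \lor s \lor s) \land (p \lor s \lor p) \land (p \lor q \lor s) \land (p \lor q \lor p)   [distribute \lor over \land]
≡ (\lnot r \lor s) \land (p \lor s) \land (p \lor q)   [simplify]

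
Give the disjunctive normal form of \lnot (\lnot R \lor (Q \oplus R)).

\lnot (\lnot R \lor (Q \oplus R))
= \lnot (\lnot R \lor (Q \land \lnot R) \lor (\lnot Q \land R))
= \lnot \lnot R \land \lnot (Q \land \lnot R) \land \lnot (\lnot Q \land R)
= R \land \lnot (Q \land \lnot R) \land \lnot (\lnot Q \land R)
= R \land (\lnot Q \lor \lnot \lnot R) \land \lnot (\lnot Q \land R)
= R \land (\lnot Q \lor R) \land \lnot (\lnot Q \land R)
= R \land (\lnot Q \lor R) \land (\lnot \lnot Q \lor \lnot R)
= R \land (\lnot Q \lor R) \land (Q \lor \lnot R)
= (R \land \lnot Q \land Q) \lor (R \land \lnot Q \land \lnot R) \lor (R \land R \land Q) \lor (R \land R \land \lnot R)
= R \land Q

R \land Q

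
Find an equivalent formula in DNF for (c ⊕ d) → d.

(c ⊕ d) → d
≡ ¬(c ⊕ d) ∨ d   [eliminate →]
≡ ¬((c ∧ ¬d) ∨ (¬c ∧ d)) ∨ d   [expand ⊕]
≡ (¬(c ∧ ¬d) ∧ ¬(¬c ∧ d)) ∨ d   [De Morgan]
≡ ((¬c ∨ ¬¬d) ∧ ¬(¬c ∧ d)) ∨ d   [De Morgan]
≡ ((¬c ∨ d) ∧ ¬(¬c ∧ d)) ∨ d   [double negation]
≡ ((¬c ∨ d) ∧ (¬¬c ∨ ¬d)) ∨ d   [De Morgan]
≡ ((¬c ∨ d) ∧ (c ∨ ¬d)) ∨ d   [double negation]
≡ (¬c ∧ c) ∨ (¬c ∧ ¬d) ∨ (d ∧ c) ∨ (d ∧ ¬d) ∨ d   [distribute ∧ over ∨]
≡ (¬c ∧ ¬d) ∨ d   [simplify]

(¬c ∧ ¬d) ∨ d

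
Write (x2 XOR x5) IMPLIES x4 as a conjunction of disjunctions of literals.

(NOT x2 OR x5 OR x4) AND (NOT x5 OR x2 OR x4)

(x2 XOR x5) IMPLIES x4
⇔ NOT (x2 XOR x5) OR x4   (eliminate IMPLIES)
⇔ NOT ((x2 OR x5) AND NOT (x2 AND x5)) OR x4   (expand XOR)
⇔ NOT (x2 OR x5) OR NOT NOT (x2 AND x5) OR x4   (De Morgan)
⇔ (NOT x2 AND NOT x5) OR NOT NOT (x2 AND x5) OR x4   (De Morgan)
⇔ (NOT x2 AND NOT x5) OR (x2 AND x5) OR x4   (double negation)
⇔ (NOT x2 OR x2 OR x4) AND (NOT x2 OR x5 OR x4) AND (NOT x5 OR x2 OR x4) AND (NOT x5 OR x5 OR x4)   (distribute OR over AND)
⇔ (NOT x2 OR x5 OR x4) AND (NOT x5 OR x2 OR x4)   (simplify)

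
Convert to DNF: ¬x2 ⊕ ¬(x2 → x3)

¬x2 ⊕ ¬(x2 → x3)
⇔ (¬x2 ∧ ¬¬(x2 → x3)) ∨ (¬¬x2 ∧ ¬(x2 → x3))   [expand ⊕]
⇔ (¬x2 ∧ ¬¬(¬x2 ∨ x3)) ∨ (¬¬x2 ∧ ¬(x2 → x3))   [eliminate →]
⇔ (¬x2 ∧ ¬¬(¬x2 ∨ x3)) ∨ (¬¬x2 ∧ ¬(¬x2 ∨ x3))   [eliminate →]
⇔ (¬x2 ∧ (¬x2 ∨ x3)) ∨ (¬¬x2 ∧ ¬(¬x2 ∨ x3))   [double negation]
⇔ (¬x2 ∧ (¬x2 ∨ x3)) ∨ (x2 ∧ ¬(¬x2 ∨ x3))   [double negation]
⇔ (¬x2 ∧ (¬x2 ∨ x3)) ∨ (x2 ∧ ¬¬x2 ∧ ¬x3)   [De Morgan]
⇔ (¬x2 ∧ (¬x2 ∨ x3)) ∨ (x2 ∧ x2 ∧ ¬x3)   [double negation]
⇔ (¬x2 ∧ ¬x2) ∨ (¬x2 ∧ x3) ∨ (x2 ∧ x2 ∧ ¬x3)   [distribute ∧ over ∨]
⇔ ¬x2 ∨ (x2 ∧ ¬x3)   [simplify]

¬x2 ∨ (x2 ∧ ¬x3)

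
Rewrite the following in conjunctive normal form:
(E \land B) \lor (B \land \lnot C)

(E \land B) \lor (B \land \lnot C)
≡ (E \lor B) \land (E \lor \lnot C) \land (B \lor B) \land (B \lor \lnot C)   — distribute \lor over \land
≡ (E \lor \lnot C) \land B   — simplify

(E \lor \lnot C) \land B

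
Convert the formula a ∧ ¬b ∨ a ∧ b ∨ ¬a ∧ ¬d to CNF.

a ∧ ¬b ∨ a ∧ b ∨ ¬a ∧ ¬d
⇔ (a ∨ a ∨ ¬a) ∧ (a ∨ a ∨ ¬d) ∧ (a ∨ b ∨ ¬a) ∧ (a ∨ b ∨ ¬d) ∧ (¬b ∨ a ∨ ¬a) ∧ (¬b ∨ a ∨ ¬d) ∧ (¬b ∨ b ∨ ¬a) ∧ (¬b ∨ b ∨ ¬d)   — distribute ∨ over ∧
⇔ a ∨ ¬d   — simplify

a ∨ ¬d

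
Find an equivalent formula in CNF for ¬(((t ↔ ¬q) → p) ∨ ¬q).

¬(((t ↔ ¬q) → p) ∨ ¬q)
≡ ¬(¬(t ↔ ¬q) ∨ p ∨ ¬q)   [eliminate →]
≡ ¬(¬((t → ¬q) ∧ (¬q → t)) ∨ p ∨ ¬q)   [eliminate ↔]
≡ ¬(¬((¬t ∨ ¬q) ∧ (¬q → t)) ∨ p ∨ ¬q)   [eliminate →]
≡ ¬(¬((¬t ∨ ¬q) ∧ (¬¬q ∨ t)) ∨ p ∨ ¬q)   [eliminate →]
≡ ¬¬((¬t ∨ ¬q) ∧ (¬¬q ∨ t)) ∧ ¬p ∧ ¬¬q   [De Morgan]
≡ (¬t ∨ ¬q) ∧ (¬¬q ∨ t) ∧ ¬p ∧ ¬¬q   [double negation]
≡ (¬t ∨ ¬q) ∧ (q ∨ t) ∧ ¬p ∧ ¬¬q   [double negation]
≡ (¬t ∨ ¬q) ∧ (q ∨ t) ∧ ¬p ∧ q   [double negation]
≡ (¬t ∨ ¬q) ∧ ¬p ∧ q   [simplify]

(¬t ∨ ¬q) ∧ ¬p ∧ q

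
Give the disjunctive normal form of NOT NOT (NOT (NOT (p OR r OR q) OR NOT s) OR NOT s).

NOT NOT (NOT (NOT (p OR r OR q) OR NOT s) OR NOT s)
≡ NOT (NOT (p OR r OR q) OR NOT s) OR NOT s   (double negation)
≡ (NOT NOT (p OR r OR q) AND NOT NOT s) OR NOT s   (De Morgan)
≡ ((p OR r OR q) AND NOT NOT s) OR NOT s   (double negation)
≡ ((p OR r OR q) AND s) OR NOT s   (double negation)
≡ (p AND s) OR (r AND s) OR (q AND s) OR NOT s   (distribute AND over OR)

(p AND s) OR (r AND s) OR (q AND s) OR NOT s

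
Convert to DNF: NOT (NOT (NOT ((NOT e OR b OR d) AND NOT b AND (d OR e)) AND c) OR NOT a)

(e AND NOT b AND NOT d AND c AND a) OR (b AND c AND a) OR (NOT d AND NOT e AND c AND a)

NOT (NOT (NOT ((NOT e OR b OR d) AND NOT b AND (d OR e)) AND c) OR NOT a)
= NOT NOT (NOT ((NOT e OR b OR d) AND NOT b AND (d OR e)) AND c) AND NOT NOT a   [De Morgan]
= NOT ((NOT e OR b OR d) AND NOT b AND (d OR e)) AND c AND NOT NOT a   [double negation]
= (NOT (NOT e OR b OR d) OR NOT NOT b OR NOT (d OR e)) AND c AND NOT NOT a   [De Morgan]
= ((NOT NOT e AND NOT b AND NOT d) OR NOT NOT b OR NOT (d OR e)) AND c AND NOT NOT a   [De Morgan]
= ((e AND NOT b AND NOT d) OR NOT NOT b OR NOT (d OR e)) AND c AND NOT NOT a   [double negation]
= ((e AND NOT b AND NOT d) OR b OR NOT (d OR e)) AND c AND NOT NOT a   [double negation]
= ((e AND NOT b AND NOT d) OR b OR (NOT d AND NOT e)) AND c AND NOT NOT a   [De Morgan]
= ((e AND NOT b AND NOT d) OR b OR (NOT d AND NOT e)) AND c AND a   [double negation]
= (e AND NOT b AND NOT d AND c AND a) OR (b AND c AND a) OR (NOT d AND NOT e AND c AND a)   [distribute AND over OR]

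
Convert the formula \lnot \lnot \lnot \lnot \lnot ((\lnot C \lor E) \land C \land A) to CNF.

\lnot E \lor \lnot C \lor \lnot A

\lnot \lnot \lnot \lnot \lnot ((\lnot C \lor E) \land C \land A)
⇔ \lnot \lnot \lnot ((\lnot C \lor E) \land C \land A)   [double negation]
⇔ \lnot ((\lnot C \lor E) \land C \land A)   [double negation]
⇔ \lnot (\lnot C \lor E) \lor \lnot C \lor \lnot A   [De Morgan]
⇔ (\lnot \lnot C \land \lnot E) \lor \lnot C \lor \lnot A   [De Morgan]
⇔ (C \land \lnot E) \lor \lnot C \lor \lnot A   [double negation]
⇔ (C \lor \lnot C \lor \lnot A) \land (\lnot E \lor \lnot C \lor \lnot A)   [distribute \lor over \land]
⇔ \lnot E \lor \lnot C \lor \lnot A   [simplify]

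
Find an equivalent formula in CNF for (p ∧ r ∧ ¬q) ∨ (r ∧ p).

p ∧ r

(p ∧ r ∧ ¬q) ∨ (r ∧ p)
≡ (p ∨ r) ∧ (p ∨ p) ∧ (r ∨ r) ∧ (r ∨ p) ∧ (¬q ∨ r) ∧ (¬q ∨ p)   (distribute ∨ over ∧)
≡ p ∧ r   (simplify)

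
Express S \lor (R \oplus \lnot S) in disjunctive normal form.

S \lor (R \oplus \lnot S)
= S \lor (R \land \lnot \lnot S) \lor (\lnot R \land \lnot S)   — expand \oplus
= S \lor (R \land S) \lor (\lnot R \land \lnot S)   — double negation
= S \lor (\lnot R \land \lnot S)   — simplify

S \lor (\lnot R \land \lnot S)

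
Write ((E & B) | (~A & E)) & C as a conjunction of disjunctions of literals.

((E & B) | (~A & E)) & C
≡ (E | ~A) & (E | E) & (B | ~A) & (B | E) & C   [distribute | over &]
≡ E & (B | ~A) & C   [simplify]

E & (B | ~A) & C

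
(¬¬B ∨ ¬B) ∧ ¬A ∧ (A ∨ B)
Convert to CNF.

¬A ∧ (A ∨ B)

(¬¬B ∨ ¬B) ∧ ¬A ∧ (A ∨ B)
= (B ∨ ¬B) ∧ ¬A ∧ (A ∨ B)   [double negation]
= ¬A ∧ (A ∨ B)   [simplify]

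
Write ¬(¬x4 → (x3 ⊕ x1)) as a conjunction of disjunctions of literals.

¬(¬x4 → (x3 ⊕ x1))
= ¬(¬¬x4 ∨ (x3 ⊕ x1))   [eliminate →]
= ¬(¬¬x4 ∨ ((x3 ∨ x1) ∧ ¬(x3 ∧ x1)))   [expand ⊕]
= ¬¬¬x4 ∧ ¬((x3 ∨ x1) ∧ ¬(x3 ∧ x1))   [De Morgan]
= ¬x4 ∧ ¬((x3 ∨ x1) ∧ ¬(x3 ∧ x1))   [double negation]
= ¬x4 ∧ (¬(x3 ∨ x1) ∨ ¬¬(x3 ∧ x1))   [De Morgan]
= ¬x4 ∧ ((¬x3 ∧ ¬x1) ∨ ¬¬(x3 ∧ x1))   [De Morgan]
= ¬x4 ∧ ((¬x3 ∧ ¬x1) ∨ (x3 ∧ x1))   [double negation]
= ¬x4 ∧ (¬x3 ∨ x3) ∧ (¬x3 ∨ x1) ∧ (¬x1 ∨ x3) ∧ (¬x1 ∨ x1)   [distribute ∨ over ∧]
= ¬x4 ∧ (¬x3 ∨ x1) ∧ (¬x1 ∨ x3)   [simplify]

¬x4 ∧ (¬x3 ∨ x1) ∧ (¬x1 ∨ x3)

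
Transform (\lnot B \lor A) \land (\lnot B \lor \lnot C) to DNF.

\lnot B \lor (A \land \lnot C)

(\lnot B \lor A) \land (\lnot B \lor \lnot C)
⇔ (\lnot B \land \lnot B) \lor (\lnot B \land \lnot C) \lor (A \land \lnot B) \lor (A \land \lnot C)   (distribute \land over \lor)
⇔ \lnot B \lor (A \land \lnot C)   (simplify)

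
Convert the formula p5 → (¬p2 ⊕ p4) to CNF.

p5 → (¬p2 ⊕ p4)
≡ ¬p5 ∨ (¬p2 ⊕ p4)   [eliminate →]
≡ ¬p5 ∨ ((¬p2 ∨ p4) ∧ ¬(¬p2 ∧ p4))   [expand ⊕]
≡ ¬p5 ∨ ((¬p2 ∨ p4) ∧ (¬¬p2 ∨ ¬p4))   [De Morgan]
≡ ¬p5 ∨ ((¬p2 ∨ p4) ∧ (p2 ∨ ¬p4))   [double negation]
≡ (¬p5 ∨ ¬p2 ∨ p4) ∧ (¬p5 ∨ p2 ∨ ¬p4)   [distribute ∨ over ∧]

(¬p5 ∨ ¬p2 ∨ p4) ∧ (¬p5 ∨ p2 ∨ ¬p4)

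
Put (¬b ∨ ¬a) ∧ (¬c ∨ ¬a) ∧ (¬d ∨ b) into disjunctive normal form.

(¬b ∧ ¬c ∧ ¬d) ∨ (¬a ∧ ¬d) ∨ (¬a ∧ b)

(¬b ∨ ¬a) ∧ (¬c ∨ ¬a) ∧ (¬d ∨ b)
≡ (¬b ∧ ¬c ∧ ¬d) ∨ (¬b ∧ ¬c ∧ b) ∨ (¬b ∧ ¬a ∧ ¬d) ∨ (¬b ∧ ¬a ∧ b) ∨ (¬a ∧ ¬c ∧ ¬d) ∨ (¬a ∧ ¬c ∧ b) ∨ (¬a ∧ ¬a ∧ ¬d) ∨ (¬a ∧ ¬a ∧ b)
≡ (¬b ∧ ¬c ∧ ¬d) ∨ (¬a ∧ ¬d) ∨ (¬a ∧ b)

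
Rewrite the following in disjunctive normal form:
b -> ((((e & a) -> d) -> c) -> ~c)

~b | ~c

b -> ((((e & a) -> d) -> c) -> ~c)
≡ ~b | ((((e & a) -> d) -> c) -> ~c)   (eliminate ->)
≡ ~b | ~(((e & a) -> d) -> c) | ~c   (eliminate ->)
≡ ~b | ~(~((e & a) -> d) | c) | ~c   (eliminate ->)
≡ ~b | ~(~(~(e & a) | d) | c) | ~c   (eliminate ->)
≡ ~b | (~~(~(e & a) | d) & ~c) | ~c   (De Morgan)
≡ ~b | ((~(e & a) | d) & ~c) | ~c   (double negation)
≡ ~b | ((~e | ~a | d) & ~c) | ~c   (De Morgan)
≡ ~b | (~e & ~c) | (~a & ~c) | (d & ~c) | ~c   (distribute & over |)
≡ ~b | ~c   (simplify)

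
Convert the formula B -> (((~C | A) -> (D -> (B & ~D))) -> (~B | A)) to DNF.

B -> (((~C | A) -> (D -> (B & ~D))) -> (~B | A))
= ~B | (((~C | A) -> (D -> (B & ~D))) -> (~B | A))   [eliminate ->]
= ~B | ~((~C | A) -> (D -> (B & ~D))) | ~B | A   [eliminate ->]
= ~B | ~(~(~C | A) | (D -> (B & ~D))) | ~B | A   [eliminate ->]
= ~B | ~(~(~C | A) | ~D | (B & ~D)) | ~B | A   [eliminate ->]
= ~B | (~~(~C | A) & ~~D & ~(B & ~D)) | ~B | A   [De Morgan]
= ~B | ((~C | A) & ~~D & ~(B & ~D)) | ~B | A   [double negation]
= ~B | ((~C | A) & D & ~(B & ~D)) | ~B | A   [double negation]
= ~B | ((~C | A) & D & (~B | ~~D)) | ~B | A   [De Morgan]
= ~B | ((~C | A) & D & (~B | D)) | ~B | A   [double negation]
= ~B | (~C & D & ~B) | (~C & D & D) | (A & D & ~B) | (A & D & D) | ~B | A   [distribute & over |]
= ~B | (~C & D) | A   [simplify]

~B | (~C & D) | A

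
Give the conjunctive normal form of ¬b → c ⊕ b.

b ∨ c

¬b → c ⊕ b
≡ ¬¬b ∨ (c ⊕ b)
≡ ¬¬b ∨ (c ∨ b) ∧ ¬(c ∧ b)
≡ b ∨ (c ∨ b) ∧ ¬(c ∧ b)
≡ b ∨ (c ∨ b) ∧ (¬c ∨ ¬b)
≡ (b ∨ c ∨ b) ∧ (b ∨ ¬c ∨ ¬b)
≡ b ∨ c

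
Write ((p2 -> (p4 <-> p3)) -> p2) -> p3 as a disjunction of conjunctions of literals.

~p2 | p3

((p2 -> (p4 <-> p3)) -> p2) -> p3
≡ ~((p2 -> (p4 <-> p3)) -> p2) | p3   (eliminate ->)
≡ ~(~(p2 -> (p4 <-> p3)) | p2) | p3   (eliminate ->)
≡ ~(~(~p2 | (p4 <-> p3)) | p2) | p3   (eliminate ->)
≡ ~(~(~p2 | ((p4 -> p3) & (p3 -> p4))) | p2) | p3   (eliminate <->)
≡ ~(~(~p2 | ((~p4 | p3) & (p3 -> p4))) | p2) | p3   (eliminate ->)
≡ ~(~(~p2 | ((~p4 | p3) & (~p3 | p4))) | p2) | p3   (eliminate ->)
≡ (~~(~p2 | ((~p4 | p3) & (~p3 | p4))) & ~p2) | p3   (De Morgan)
≡ ((~p2 | ((~p4 | p3) & (~p3 | p4))) & ~p2) | p3   (double negation)
≡ (~p2 & ~p2) | (~p4 & ~p3 & ~p2) | (~p4 & p4 & ~p2) | (p3 & ~p3 & ~p2) | (p3 & p4 & ~p2) | p3   (distribute & over |)
≡ ~p2 | p3   (simplify)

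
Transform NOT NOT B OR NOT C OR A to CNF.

NOT NOT B OR NOT C OR A
≡ B OR NOT C OR A   — double negation

B OR NOT C OR A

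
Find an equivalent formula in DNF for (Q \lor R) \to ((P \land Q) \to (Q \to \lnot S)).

(Q \lor R) \to ((P \land Q) \to (Q \to \lnot S))
= \lnot (Q \lor R) \lor ((P \land Q) \to (Q \to \lnot S))   [eliminate \to]
= \lnot (Q \lor R) \lor \lnot (P \land Q) \lor (Q \to \lnot S)   [eliminate \to]
= \lnot (Q \lor R) \lor \lnot (P \land Q) \lor \lnot Q \lor \lnot S   [eliminate \to]
= (\lnot Q \land \lnot R) \lor \lnot (P \land Q) \lor \lnot Q \lor \lnot S   [De Morgan]
= (\lnot Q \land \lnot R) \lor \lnot P \lor \lnot Q \lor \lnot Q \lor \lnot S   [De Morgan]
= \lnot P \lor \lnot Q \lor \lnot S   [simplify]

\lnot P \lor \lnot Q \lor \lnot S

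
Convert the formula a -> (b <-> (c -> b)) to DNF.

~a | (~b & c) | b

a -> (b <-> (c -> b))
= ~a | (b <-> (c -> b))   — eliminate ->
= ~a | ((b -> (c -> b)) & ((c -> b) -> b))   — eliminate <->
= ~a | ((~b | (c -> b)) & ((c -> b) -> b))   — eliminate ->
= ~a | ((~b | ~c | b) & ((c -> b) -> b))   — eliminate ->
= ~a | ((~b | ~c | b) & (~(c -> b) | b))   — eliminate ->
= ~a | ((~b | ~c | b) & (~(~c | b) | b))   — eliminate ->
= ~a | ((~b | ~c | b) & ((~~c & ~b) | b))   — De Morgan
= ~a | ((~b | ~c | b) & ((c & ~b) | b))   — double negation
= ~a | (~b & c & ~b) | (~b & b) | (~c & c & ~b) | (~c & b) | (b & c & ~b) | (b & b)   — distribute & over |
= ~a | (~b & c) | b   — simplify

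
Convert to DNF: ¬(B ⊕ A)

¬(B ⊕ A)
≡ ¬((B ∧ ¬A) ∨ (¬B ∧ A))   [expand ⊕]
≡ ¬(B ∧ ¬A) ∧ ¬(¬B ∧ A)   [De Morgan]
≡ (¬B ∨ ¬¬A) ∧ ¬(¬B ∧ A)   [De Morgan]
≡ (¬B ∨ A) ∧ ¬(¬B ∧ A)   [double negation]
≡ (¬B ∨ A) ∧ (¬¬B ∨ ¬A)   [De Morgan]
≡ (¬B ∨ A) ∧ (B ∨ ¬A)   [double negation]
≡ (¬B ∧ B) ∨ (¬B ∧ ¬A) ∨ (A ∧ B) ∨ (A ∧ ¬A)   [distribute ∧ over ∨]
≡ (¬B ∧ ¬A) ∨ (A ∧ B)   [simplify]

(¬B ∧ ¬A) ∨ (A ∧ B)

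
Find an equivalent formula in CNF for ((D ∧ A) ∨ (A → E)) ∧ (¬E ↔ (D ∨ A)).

((D ∧ A) ∨ (A → E)) ∧ (¬E ↔ (D ∨ A))
⇔ ((D ∧ A) ∨ ¬A ∨ E) ∧ (¬E ↔ (D ∨ A))   [eliminate →]
⇔ ((D ∧ A) ∨ ¬A ∨ E) ∧ (¬E → (D ∨ A)) ∧ ((D ∨ A) → ¬E)   [eliminate ↔]
⇔ ((D ∧ A) ∨ ¬A ∨ E) ∧ (¬¬E ∨ D ∨ A) ∧ ((D ∨ A) → ¬E)   [eliminate →]
⇔ ((D ∧ A) ∨ ¬A ∨ E) ∧ (¬¬E ∨ D ∨ A) ∧ (¬(D ∨ A) ∨ ¬E)   [eliminate →]
⇔ ((D ∧ A) ∨ ¬A ∨ E) ∧ (E ∨ D ∨ A) ∧ (¬(D ∨ A) ∨ ¬E)   [double negation]
⇔ ((D ∧ A) ∨ ¬A ∨ E) ∧ (E ∨ D ∨ A) ∧ ((¬D ∧ ¬A) ∨ ¬E)   [De Morgan]
⇔ (D ∨ ¬A ∨ E) ∧ (A ∨ ¬A ∨ E) ∧ (E ∨ D ∨ A) ∧ (¬D ∨ ¬E) ∧ (¬A ∨ ¬E)   [distribute ∨ over ∧]
⇔ (D ∨ ¬A ∨ E) ∧ (E ∨ D ∨ A) ∧ (¬D ∨ ¬E) ∧ (¬A ∨ ¬E)   [simplify]

(D ∨ ¬A ∨ E) ∧ (E ∨ D ∨ A) ∧ (¬D ∨ ¬E) ∧ (¬A ∨ ¬E)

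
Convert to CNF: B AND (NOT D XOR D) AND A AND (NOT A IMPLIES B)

B AND A

B AND (NOT D XOR D) AND A AND (NOT A IMPLIES B)
= B AND (NOT D OR D) AND NOT (NOT D AND D) AND A AND (NOT A IMPLIES B)   — expand XOR
= B AND (NOT D OR D) AND NOT (NOT D AND D) AND A AND (NOT NOT A OR B)   — eliminate IMPLIES
= B AND (NOT D OR D) AND (NOT NOT D OR NOT D) AND A AND (NOT NOT A OR B)   — De Morgan
= B AND (NOT D OR D) AND (D OR NOT D) AND A AND (NOT NOT A OR B)   — double negation
= B AND (NOT D OR D) AND (D OR NOT D) AND A AND (A OR B)   — double negation
= B AND A   — simplify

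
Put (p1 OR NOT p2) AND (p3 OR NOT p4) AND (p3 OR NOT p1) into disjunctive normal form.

(p1 AND p3) OR (NOT p2 AND p3) OR (NOT p2 AND NOT p4 AND NOT p1)

(p1 OR NOT p2) AND (p3 OR NOT p4) AND (p3 OR NOT p1)
≡ (p1 AND p3 AND p3) OR (p1 AND p3 AND NOT p1) OR (p1 AND NOT p4 AND p3) OR (p1 AND NOT p4 AND NOT p1) OR (NOT p2 AND p3 AND p3) OR (NOT p2 AND p3 AND NOT p1) OR (NOT p2 AND NOT p4 AND p3) OR (NOT p2 AND NOT p4 AND NOT p1)   — distribute AND over OR
≡ (p1 AND p3) OR (NOT p2 AND p3) OR (NOT p2 AND NOT p4 AND NOT p1)   — simplify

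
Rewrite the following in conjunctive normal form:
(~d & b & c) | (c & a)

(~d | a) & (b | a) & c

(~d & b & c) | (c & a)
≡ (~d | c) & (~d | a) & (b | c) & (b | a) & (c | c) & (c | a)   (distribute | over &)
≡ (~d | a) & (b | a) & c   (simplify)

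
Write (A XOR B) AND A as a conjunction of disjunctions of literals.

(A XOR B) AND A
≡ (A OR B) AND NOT (A AND B) AND A
≡ (A OR B) AND (NOT A OR NOT B) AND A
≡ (NOT A OR NOT B) AND A

(NOT A OR NOT B) AND A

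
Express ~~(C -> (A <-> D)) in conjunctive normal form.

(~C | ~A | D) & (~C | ~D | A)

~~(C -> (A <-> D))
≡ ~~(~C | (A <-> D))   [eliminate ->]
≡ ~~(~C | ((A -> D) & (D -> A)))   [eliminate <->]
≡ ~~(~C | ((~A | D) & (D -> A)))   [eliminate ->]
≡ ~~(~C | ((~A | D) & (~D | A)))   [eliminate ->]
≡ ~C | ((~A | D) & (~D | A))   [double negation]
≡ (~C | ~A | D) & (~C | ~D | A)   [distribute | over &]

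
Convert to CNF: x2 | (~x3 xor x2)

x2 | ~x3

x2 | (~x3 xor x2)
⇔ x2 | ((~x3 | x2) & ~(~x3 & x2))   [expand xor]
⇔ x2 | ((~x3 | x2) & (~~x3 | ~x2))   [De Morgan]
⇔ x2 | ((~x3 | x2) & (x3 | ~x2))   [double negation]
⇔ (x2 | ~x3 | x2) & (x2 | x3 | ~x2)   [distribute | over &]
⇔ x2 | ~x3   [simplify]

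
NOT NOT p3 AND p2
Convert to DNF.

NOT NOT p3 AND p2
≡ p3 AND p2

p3 AND p2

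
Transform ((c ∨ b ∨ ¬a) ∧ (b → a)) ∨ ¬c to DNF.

((c ∨ b ∨ ¬a) ∧ (b → a)) ∨ ¬c
≡ ((c ∨ b ∨ ¬a) ∧ (¬b ∨ a)) ∨ ¬c   — eliminate →
≡ (c ∧ ¬b) ∨ (c ∧ a) ∨ (b ∧ ¬b) ∨ (b ∧ a) ∨ (¬a ∧ ¬b) ∨ (¬a ∧ a) ∨ ¬c   — distribute ∧ over ∨
≡ (c ∧ ¬b) ∨ (c ∧ a) ∨ (b ∧ a) ∨ (¬a ∧ ¬b) ∨ ¬c   — simplify

(c ∧ ¬b) ∨ (c ∧ a) ∨ (b ∧ a) ∨ (¬a ∧ ¬b) ∨ ¬c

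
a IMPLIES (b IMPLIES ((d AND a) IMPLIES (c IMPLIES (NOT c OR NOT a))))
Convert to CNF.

NOT a OR NOT b OR NOT d OR NOT c

a IMPLIES (b IMPLIES ((d AND a) IMPLIES (c IMPLIES (NOT c OR NOT a))))
⇔ NOT a OR (b IMPLIES ((d AND a) IMPLIES (c IMPLIES (NOT c OR NOT a))))   — eliminate IMPLIES
⇔ NOT a OR NOT b OR ((d AND a) IMPLIES (c IMPLIES (NOT c OR NOT a)))   — eliminate IMPLIES
⇔ NOT a OR NOT b OR NOT (d AND a) OR (c IMPLIES (NOT c OR NOT a))   — eliminate IMPLIES
⇔ NOT a OR NOT b OR NOT (d AND a) OR NOT c OR NOT c OR NOT a   — eliminate IMPLIES
⇔ NOT a OR NOT b OR NOT d OR NOT a OR NOT c OR NOT c OR NOT a   — De Morgan
⇔ NOT a OR NOT b OR NOT d OR NOT c   — simplify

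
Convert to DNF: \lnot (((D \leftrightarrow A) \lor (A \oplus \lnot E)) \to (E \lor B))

(A \land D \land \lnot E \land \lnot B) \lor (\lnot A \land \lnot E \land \lnot B)

\lnot (((D \leftrightarrow A) \lor (A \oplus \lnot E)) \to (E \lor B))
= \lnot (\lnot ((D \leftrightarrow A) \lor (A \oplus \lnot E)) \lor E \lor B)   [eliminate \to]
= \lnot (\lnot (((D \to A) \land (A \to D)) \lor (A \oplus \lnot E)) \lor E \lor B)   [eliminate \leftrightarrow]
= \lnot (\lnot (((\lnot D \lor A) \land (A \to D)) \lor (A \oplus \lnot E)) \lor E \lor B)   [eliminate \to]
= \lnot (\lnot (((\lnot D \lor A) \land (\lnot A \lor D)) \lor (A \oplus \lnot E)) \lor E \lor B)   [eliminate \to]
= \lnot (\lnot (((\lnot D \lor A) \land (\lnot A \lor D)) \lor (A \land \lnot \lnot E) \lor (\lnot A \land \lnot E)) \lor E \lor B)   [expand \oplus]
= \lnot \lnot (((\lnot D \lor A) \land (\lnot A \lor D)) \lor (A \land \lnot \lnot E) \lor (\lnot A \land \lnot E)) \land \lnot E \land \lnot B   [De Morgan]
= (((\lnot D \lor A) \land (\lnot A \lor D)) \lor (A \land \lnot \lnot E) \lor (\lnot A \land \lnot E)) \land \lnot E \land \lnot B   [double negation]
= (((\lnot D \lor A) \land (\lnot A \lor D)) \lor (A \land E) \lor (\lnot A \land \lnot E)) \land \lnot E \land \lnot B   [double negation]
= (\lnot D \land \lnot A \land \lnot E \land \lnot B) \lor (\lnot D \land D \land \lnot E \land \lnot B) \lor (A \land \lnot A \land \lnot E \land \lnot B) \lor (A \land D \land \lnot E \land \lnot B) \lor (A \land E \land \lnot E \land \lnot B) \lor (\lnot A \land \lnot E \land \lnot E \land \lnot B)   [distribute \land over \lor]
= (A \land D \land \lnot E \land \lnot B) \lor (\lnot A \land \lnot E \land \lnot B)   [simplify]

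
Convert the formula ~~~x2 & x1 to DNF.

~~~x2 & x1
= ~x2 & x1   [double negation]

~x2 & x1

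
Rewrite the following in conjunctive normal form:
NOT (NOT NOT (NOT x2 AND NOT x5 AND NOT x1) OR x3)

NOT (NOT NOT (NOT x2 AND NOT x5 AND NOT x1) OR x3)
≡ NOT NOT NOT (NOT x2 AND NOT x5 AND NOT x1) AND NOT x3   — De Morgan
≡ NOT (NOT x2 AND NOT x5 AND NOT x1) AND NOT x3   — double negation
≡ (NOT NOT x2 OR NOT NOT x5 OR NOT NOT x1) AND NOT x3   — De Morgan
≡ (x2 OR NOT NOT x5 OR NOT NOT x1) AND NOT x3   — double negation
≡ (x2 OR x5 OR NOT NOT x1) AND NOT x3   — double negation
≡ (x2 OR x5 OR x1) AND NOT x3   — double negation

(x2 OR x5 OR x1) AND NOT x3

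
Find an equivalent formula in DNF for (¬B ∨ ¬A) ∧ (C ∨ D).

(¬B ∧ C) ∨ (¬B ∧ D) ∨ (¬A ∧ C) ∨ (¬A ∧ D)

(¬B ∨ ¬A) ∧ (C ∨ D)
≡ (¬B ∧ C) ∨ (¬B ∧ D) ∨ (¬A ∧ C) ∨ (¬A ∧ D)   [distribute ∧ over ∨]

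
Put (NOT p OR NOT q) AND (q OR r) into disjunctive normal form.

(NOT p OR NOT q) AND (q OR r)
≡ (NOT p AND q) OR (NOT p AND r) OR (NOT q AND q) OR (NOT q AND r)   [distribute AND over OR]
≡ (NOT p AND q) OR (NOT p AND r) OR (NOT q AND r)   [simplify]

(NOT p AND q) OR (NOT p AND r) OR (NOT q AND r)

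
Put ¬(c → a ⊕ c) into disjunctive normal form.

¬(c → a ⊕ c)
⇔ ¬(¬c ∨ (a ⊕ c))   [eliminate →]
⇔ ¬(¬c ∨ a ∧ ¬c ∨ ¬a ∧ c)   [expand ⊕]
⇔ ¬¬c ∧ ¬(a ∧ ¬c) ∧ ¬(¬a ∧ c)   [De Morgan]
⇔ c ∧ ¬(a ∧ ¬c) ∧ ¬(¬a ∧ c)   [double negation]
⇔ c ∧ (¬a ∨ ¬¬c) ∧ ¬(¬a ∧ c)   [De Morgan]
⇔ c ∧ (¬a ∨ c) ∧ ¬(¬a ∧ c)   [double negation]
⇔ c ∧ (¬a ∨ c) ∧ (¬¬a ∨ ¬c)   [De Morgan]
⇔ c ∧ (¬a ∨ c) ∧ (a ∨ ¬c)   [double negation]
⇔ c ∧ ¬a ∧ a ∨ c ∧ ¬a ∧ ¬c ∨ c ∧ c ∧ a ∨ c ∧ c ∧ ¬c   [distribute ∧ over ∨]
⇔ c ∧ a   [simplify]

c ∧ a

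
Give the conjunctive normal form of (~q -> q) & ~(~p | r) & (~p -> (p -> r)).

q & p & ~r

(~q -> q) & ~(~p | r) & (~p -> (p -> r))
≡ (~~q | q) & ~(~p | r) & (~p -> (p -> r))   [eliminate ->]
≡ (~~q | q) & ~(~p | r) & (~~p | (p -> r))   [eliminate ->]
≡ (~~q | q) & ~(~p | r) & (~~p | ~p | r)   [eliminate ->]
≡ (q | q) & ~(~p | r) & (~~p | ~p | r)   [double negation]
≡ (q | q) & ~~p & ~r & (~~p | ~p | r)   [De Morgan]
≡ (q | q) & p & ~r & (~~p | ~p | r)   [double negation]
≡ (q | q) & p & ~r & (p | ~p | r)   [double negation]
≡ q & p & ~r   [simplify]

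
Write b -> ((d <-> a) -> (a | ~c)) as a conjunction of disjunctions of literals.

~b | d | a | ~c

b -> ((d <-> a) -> (a | ~c))
= ~b | ((d <-> a) -> (a | ~c))   [eliminate ->]
= ~b | ~(d <-> a) | a | ~c   [eliminate ->]
= ~b | ~((d -> a) & (a -> d)) | a | ~c   [eliminate <->]
= ~b | ~((~d | a) & (a -> d)) | a | ~c   [eliminate ->]
= ~b | ~((~d | a) & (~a | d)) | a | ~c   [eliminate ->]
= ~b | ~(~d | a) | ~(~a | d) | a | ~c   [De Morgan]
= ~b | (~~d & ~a) | ~(~a | d) | a | ~c   [De Morgan]
= ~b | (d & ~a) | ~(~a | d) | a | ~c   [double negation]
= ~b | (d & ~a) | (~~a & ~d) | a | ~c   [De Morgan]
= ~b | (d & ~a) | (a & ~d) | a | ~c   [double negation]
= (~b | d | a | a | ~c) & (~b | d | ~d | a | ~c) & (~b | ~a | a | a | ~c) & (~b | ~a | ~d | a | ~c)   [distribute | over &]
= ~b | d | a | ~c   [simplify]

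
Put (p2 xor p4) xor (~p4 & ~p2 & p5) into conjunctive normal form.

(p2 | p4 | p5) & (~p2 | ~p4)

(p2 xor p4) xor (~p4 & ~p2 & p5)
= ((p2 xor p4) | (~p4 & ~p2 & p5)) & ~((p2 xor p4) & ~p4 & ~p2 & p5)   [expand xor]
= (((p2 | p4) & ~(p2 & p4)) | (~p4 & ~p2 & p5)) & ~((p2 xor p4) & ~p4 & ~p2 & p5)   [expand xor]
= (((p2 | p4) & ~(p2 & p4)) | (~p4 & ~p2 & p5)) & ~((p2 | p4) & ~(p2 & p4) & ~p4 & ~p2 & p5)   [expand xor]
= (((p2 | p4) & (~p2 | ~p4)) | (~p4 & ~p2 & p5)) & ~((p2 | p4) & ~(p2 & p4) & ~p4 & ~p2 & p5)   [De Morgan]
= (((p2 | p4) & (~p2 | ~p4)) | (~p4 & ~p2 & p5)) & (~(p2 | p4) | ~~(p2 & p4) | ~~p4 | ~~p2 | ~p5)   [De Morgan]
= (((p2 | p4) & (~p2 | ~p4)) | (~p4 & ~p2 & p5)) & ((~p2 & ~p4) | ~~(p2 & p4) | ~~p4 | ~~p2 | ~p5)   [De Morgan]
= (((p2 | p4) & (~p2 | ~p4)) | (~p4 & ~p2 & p5)) & ((~p2 & ~p4) | (p2 & p4) | ~~p4 | ~~p2 | ~p5)   [double negation]
= (((p2 | p4) & (~p2 | ~p4)) | (~p4 & ~p2 & p5)) & ((~p2 & ~p4) | (p2 & p4) | p4 | ~~p2 | ~p5)   [double negation]
= (((p2 | p4) & (~p2 | ~p4)) | (~p4 & ~p2 & p5)) & ((~p2 & ~p4) | (p2 & p4) | p4 | p2 | ~p5)   [double negation]
= (p2 | p4 | ~p4) & (p2 | p4 | ~p2) & (p2 | p4 | p5) & (~p2 | ~p4 | ~p4) & (~p2 | ~p4 | ~p2) & (~p2 | ~p4 | p5) & (~p2 | p2 | p4 | p2 | ~p5) & (~p2 | p4 | p4 | p2 | ~p5) & (~p4 | p2 | p4 | p2 | ~p5) & (~p4 | p4 | p4 | p2 | ~p5)   [distribute | over &]
= (p2 | p4 | p5) & (~p2 | ~p4)   [simplify]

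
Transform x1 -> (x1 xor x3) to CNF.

~x1 | ~x3

x1 -> (x1 xor x3)
≡ ~x1 | (x1 xor x3)   — eliminate ->
≡ ~x1 | ((x1 | x3) & ~(x1 & x3))   — expand xor
≡ ~x1 | ((x1 | x3) & (~x1 | ~x3))   — De Morgan
≡ (~x1 | x1 | x3) & (~x1 | ~x1 | ~x3)   — distribute | over &
≡ ~x1 | ~x3   — simplify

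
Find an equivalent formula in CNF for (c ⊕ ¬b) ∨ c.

c ∨ ¬b

(c ⊕ ¬b) ∨ c
≡ ((c ∨ ¬b) ∧ ¬(c ∧ ¬b)) ∨ c   [expand ⊕]
≡ ((c ∨ ¬b) ∧ (¬c ∨ ¬¬b)) ∨ c   [De Morgan]
≡ ((c ∨ ¬b) ∧ (¬c ∨ b)) ∨ c   [double negation]
≡ (c ∨ ¬b ∨ c) ∧ (¬c ∨ b ∨ c)   [distribute ∨ over ∧]
≡ c ∨ ¬b   [simplify]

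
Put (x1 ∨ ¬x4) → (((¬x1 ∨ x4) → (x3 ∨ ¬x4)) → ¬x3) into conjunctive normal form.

(x1 ∨ ¬x4) → (((¬x1 ∨ x4) → (x3 ∨ ¬x4)) → ¬x3)
≡ ¬(x1 ∨ ¬x4) ∨ (((¬x1 ∨ x4) → (x3 ∨ ¬x4)) → ¬x3)
≡ ¬(x1 ∨ ¬x4) ∨ ¬((¬x1 ∨ x4) → (x3 ∨ ¬x4)) ∨ ¬x3
≡ ¬(x1 ∨ ¬x4) ∨ ¬(¬(¬x1 ∨ x4) ∨ x3 ∨ ¬x4) ∨ ¬x3
≡ (¬x1 ∧ ¬¬x4) ∨ ¬(¬(¬x1 ∨ x4) ∨ x3 ∨ ¬x4) ∨ ¬x3
≡ (¬x1 ∧ x4) ∨ ¬(¬(¬x1 ∨ x4) ∨ x3 ∨ ¬x4) ∨ ¬x3
≡ (¬x1 ∧ x4) ∨ (¬¬(¬x1 ∨ x4) ∧ ¬x3 ∧ ¬¬x4) ∨ ¬x3
≡ (¬x1 ∧ x4) ∨ ((¬x1 ∨ x4) ∧ ¬x3 ∧ ¬¬x4) ∨ ¬x3
≡ (¬x1 ∧ x4) ∨ ((¬x1 ∨ x4) ∧ ¬x3 ∧ x4) ∨ ¬x3
≡ (¬x1 ∨ ¬x1 ∨ x4 ∨ ¬x3) ∧ (¬x1 ∨ ¬x3 ∨ ¬x3) ∧ (¬x1 ∨ x4 ∨ ¬x3) ∧ (x4 ∨ ¬x1 ∨ x4 ∨ ¬x3) ∧ (x4 ∨ ¬x3 ∨ ¬x3) ∧ (x4 ∨ x4 ∨ ¬x3)
≡ (¬x1 ∨ ¬x3) ∧ (x4 ∨ ¬x3)

(¬x1 ∨ ¬x3) ∧ (x4 ∨ ¬x3)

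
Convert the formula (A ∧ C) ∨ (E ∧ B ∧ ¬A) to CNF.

(A ∧ C) ∨ (E ∧ B ∧ ¬A)
≡ (A ∨ E) ∧ (A ∨ B) ∧ (A ∨ ¬A) ∧ (C ∨ E) ∧ (C ∨ B) ∧ (C ∨ ¬A)   — distribute ∨ over ∧
≡ (A ∨ E) ∧ (A ∨ B) ∧ (C ∨ E) ∧ (C ∨ B) ∧ (C ∨ ¬A)   — simplify

(A ∨ E) ∧ (A ∨ B) ∧ (C ∨ E) ∧ (C ∨ B) ∧ (C ∨ ¬A)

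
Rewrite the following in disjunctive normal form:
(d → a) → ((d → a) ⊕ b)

(d → a) → ((d → a) ⊕ b)
≡ ¬(d → a) ∨ ((d → a) ⊕ b)   — eliminate →
≡ ¬(¬d ∨ a) ∨ ((d → a) ⊕ b)   — eliminate →
≡ ¬(¬d ∨ a) ∨ ((d → a) ∧ ¬b) ∨ (¬(d → a) ∧ b)   — expand ⊕
≡ ¬(¬d ∨ a) ∨ ((¬d ∨ a) ∧ ¬b) ∨ (¬(d → a) ∧ b)   — eliminate →
≡ ¬(¬d ∨ a) ∨ ((¬d ∨ a) ∧ ¬b) ∨ (¬(¬d ∨ a) ∧ b)   — eliminate →
≡ (¬¬d ∧ ¬a) ∨ ((¬d ∨ a) ∧ ¬b) ∨ (¬(¬d ∨ a) ∧ b)   — De Morgan
≡ (d ∧ ¬a) ∨ ((¬d ∨ a) ∧ ¬b) ∨ (¬(¬d ∨ a) ∧ b)   — double negation
≡ (d ∧ ¬a) ∨ ((¬d ∨ a) ∧ ¬b) ∨ (¬¬d ∧ ¬a ∧ b)   — De Morgan
≡ (d ∧ ¬a) ∨ ((¬d ∨ a) ∧ ¬b) ∨ (d ∧ ¬a ∧ b)   — double negation
≡ (d ∧ ¬a) ∨ (¬d ∧ ¬b) ∨ (a ∧ ¬b) ∨ (d ∧ ¬a ∧ b)   — distribute ∧ over ∨
≡ (d ∧ ¬a) ∨ (¬d ∧ ¬b) ∨ (a ∧ ¬b)   — simplify

(d ∧ ¬a) ∨ (¬d ∧ ¬b) ∨ (a ∧ ¬b)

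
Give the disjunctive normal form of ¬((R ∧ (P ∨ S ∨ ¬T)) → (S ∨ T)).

¬((R ∧ (P ∨ S ∨ ¬T)) → (S ∨ T))
⇔ ¬(¬(R ∧ (P ∨ S ∨ ¬T)) ∨ S ∨ T)   (eliminate →)
⇔ ¬¬(R ∧ (P ∨ S ∨ ¬T)) ∧ ¬S ∧ ¬T   (De Morgan)
⇔ R ∧ (P ∨ S ∨ ¬T) ∧ ¬S ∧ ¬T   (double negation)
⇔ (R ∧ P ∧ ¬S ∧ ¬T) ∨ (R ∧ S ∧ ¬S ∧ ¬T) ∨ (R ∧ ¬T ∧ ¬S ∧ ¬T)   (distribute ∧ over ∨)
⇔ R ∧ ¬T ∧ ¬S   (simplify)

R ∧ ¬T ∧ ¬S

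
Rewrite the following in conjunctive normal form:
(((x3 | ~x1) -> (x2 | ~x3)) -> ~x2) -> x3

x2 | x3

(((x3 | ~x1) -> (x2 | ~x3)) -> ~x2) -> x3
⇔ ~(((x3 | ~x1) -> (x2 | ~x3)) -> ~x2) | x3
⇔ ~(~((x3 | ~x1) -> (x2 | ~x3)) | ~x2) | x3
⇔ ~(~(~(x3 | ~x1) | x2 | ~x3) | ~x2) | x3
⇔ (~~(~(x3 | ~x1) | x2 | ~x3) & ~~x2) | x3
⇔ ((~(x3 | ~x1) | x2 | ~x3) & ~~x2) | x3
⇔ (((~x3 & ~~x1) | x2 | ~x3) & ~~x2) | x3
⇔ (((~x3 & x1) | x2 | ~x3) & ~~x2) | x3
⇔ (((~x3 & x1) | x2 | ~x3) & x2) | x3
⇔ (~x3 | x2 | ~x3 | x3) & (x1 | x2 | ~x3 | x3) & (x2 | x3)
⇔ x2 | x3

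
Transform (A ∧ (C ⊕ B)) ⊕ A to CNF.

A ∧ (¬A ∨ ¬C ∨ B) ∧ (¬A ∨ ¬B ∨ C)

(A ∧ (C ⊕ B)) ⊕ A
⇔ ((A ∧ (C ⊕ B)) ∨ A) ∧ ¬(A ∧ (C ⊕ B) ∧ A)   (expand ⊕)
⇔ ((A ∧ (C ∨ B) ∧ ¬(C ∧ B)) ∨ A) ∧ ¬(A ∧ (C ⊕ B) ∧ A)   (expand ⊕)
⇔ ((A ∧ (C ∨ B) ∧ ¬(C ∧ B)) ∨ A) ∧ ¬(A ∧ (C ∨ B) ∧ ¬(C ∧ B) ∧ A)   (expand ⊕)
⇔ ((A ∧ (C ∨ B) ∧ (¬C ∨ ¬B)) ∨ A) ∧ ¬(A ∧ (C ∨ B) ∧ ¬(C ∧ B) ∧ A)   (De Morgan)
⇔ ((A ∧ (C ∨ B) ∧ (¬C ∨ ¬B)) ∨ A) ∧ (¬A ∨ ¬(C ∨ B) ∨ ¬¬(C ∧ B) ∨ ¬A)   (De Morgan)
⇔ ((A ∧ (C ∨ B) ∧ (¬C ∨ ¬B)) ∨ A) ∧ (¬A ∨ (¬C ∧ ¬B) ∨ ¬¬(C ∧ B) ∨ ¬A)   (De Morgan)
⇔ ((A ∧ (C ∨ B) ∧ (¬C ∨ ¬B)) ∨ A) ∧ (¬A ∨ (¬C ∧ ¬B) ∨ (C ∧ B) ∨ ¬A)   (double negation)
⇔ (A ∨ A) ∧ (C ∨ B ∨ A) ∧ (¬C ∨ ¬B ∨ A) ∧ (¬A ∨ ¬C ∨ C ∨ ¬A) ∧ (¬A ∨ ¬C ∨ B ∨ ¬A) ∧ (¬A ∨ ¬B ∨ C ∨ ¬A) ∧ (¬A ∨ ¬B ∨ B ∨ ¬A)   (distribute ∨ over ∧)
⇔ A ∧ (¬A ∨ ¬C ∨ B) ∧ (¬A ∨ ¬B ∨ C)   (simplify)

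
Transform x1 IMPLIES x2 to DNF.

NOT x1 OR x2

x1 IMPLIES x2
≡ NOT x1 OR x2   [eliminate IMPLIES]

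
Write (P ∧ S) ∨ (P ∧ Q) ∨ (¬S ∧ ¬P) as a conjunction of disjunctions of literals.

(P ∧ S) ∨ (P ∧ Q) ∨ (¬S ∧ ¬P)
≡ (P ∨ P ∨ ¬S) ∧ (P ∨ P ∨ ¬P) ∧ (P ∨ Q ∨ ¬S) ∧ (P ∨ Q ∨ ¬P) ∧ (S ∨ P ∨ ¬S) ∧ (S ∨ P ∨ ¬P) ∧ (S ∨ Q ∨ ¬S) ∧ (S ∨ Q ∨ ¬P)   (distribute ∨ over ∧)
≡ (P ∨ ¬S) ∧ (S ∨ Q ∨ ¬P)   (simplify)

(P ∨ ¬S) ∧ (S ∨ Q ∨ ¬P)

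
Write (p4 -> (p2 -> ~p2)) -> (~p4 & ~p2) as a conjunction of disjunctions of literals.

(p4 | ~p2) & (p2 | ~p4)

(p4 -> (p2 -> ~p2)) -> (~p4 & ~p2)
= ~(p4 -> (p2 -> ~p2)) | (~p4 & ~p2)   (eliminate ->)
= ~(~p4 | (p2 -> ~p2)) | (~p4 & ~p2)   (eliminate ->)
= ~(~p4 | ~p2 | ~p2) | (~p4 & ~p2)   (eliminate ->)
= (~~p4 & ~~p2 & ~~p2) | (~p4 & ~p2)   (De Morgan)
= (p4 & ~~p2 & ~~p2) | (~p4 & ~p2)   (double negation)
= (p4 & p2 & ~~p2) | (~p4 & ~p2)   (double negation)
= (p4 & p2 & p2) | (~p4 & ~p2)   (double negation)
= (p4 | ~p4) & (p4 | ~p2) & (p2 | ~p4) & (p2 | ~p2) & (p2 | ~p4) & (p2 | ~p2)   (distribute | over &)
= (p4 | ~p2) & (p2 | ~p4)   (simplify)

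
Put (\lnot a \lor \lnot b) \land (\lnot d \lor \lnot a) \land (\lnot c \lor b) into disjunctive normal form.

(\lnot a \lor \lnot b) \land (\lnot d \lor \lnot a) \land (\lnot c \lor b)
⇔ (\lnot a \land \lnot d \land \lnot c) \lor (\lnot a \land \lnot d \land b) \lor (\lnot a \land \lnot a \land \lnot c) \lor (\lnot a \land \lnot a \land b) \lor (\lnot b \land \lnot d \land \lnot c) \lor (\lnot b \land \lnot d \land b) \lor (\lnot b \land \lnot a \land \lnot c) \lor (\lnot b \land \lnot a \land b)   [distribute \land over \lor]
⇔ (\lnot a \land \lnot c) \lor (\lnot a \land b) \lor (\lnot b \land \lnot d \land \lnot c)   [simplify]

(\lnot a \land \lnot c) \lor (\lnot a \land b) \lor (\lnot b \land \lnot d \land \lnot c)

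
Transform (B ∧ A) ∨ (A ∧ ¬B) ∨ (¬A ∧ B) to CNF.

B ∨ A

(B ∧ A) ∨ (A ∧ ¬B) ∨ (¬A ∧ B)
≡ (B ∨ A ∨ ¬A) ∧ (B ∨ A ∨ B) ∧ (B ∨ ¬B ∨ ¬A) ∧ (B ∨ ¬B ∨ B) ∧ (A ∨ A ∨ ¬A) ∧ (A ∨ A ∨ B) ∧ (A ∨ ¬B ∨ ¬A) ∧ (A ∨ ¬B ∨ B)   (distribute ∨ over ∧)
≡ B ∨ A   (simplify)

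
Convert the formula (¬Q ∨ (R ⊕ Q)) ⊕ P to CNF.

(¬Q ∨ (R ⊕ Q)) ⊕ P
⇔ (¬Q ∨ (R ⊕ Q) ∨ P) ∧ ¬((¬Q ∨ (R ⊕ Q)) ∧ P)   (expand ⊕)
⇔ (¬Q ∨ ((R ∨ Q) ∧ ¬(R ∧ Q)) ∨ P) ∧ ¬((¬Q ∨ (R ⊕ Q)) ∧ P)   (expand ⊕)
⇔ (¬Q ∨ ((R ∨ Q) ∧ ¬(R ∧ Q)) ∨ P) ∧ ¬((¬Q ∨ ((R ∨ Q) ∧ ¬(R ∧ Q))) ∧ P)   (expand ⊕)
⇔ (¬Q ∨ ((R ∨ Q) ∧ (¬R ∨ ¬Q)) ∨ P) ∧ ¬((¬Q ∨ ((R ∨ Q) ∧ ¬(R ∧ Q))) ∧ P)   (De Morgan)
⇔ (¬Q ∨ ((R ∨ Q) ∧ (¬R ∨ ¬Q)) ∨ P) ∧ (¬(¬Q ∨ ((R ∨ Q) ∧ ¬(R ∧ Q))) ∨ ¬P)   (De Morgan)
⇔ (¬Q ∨ ((R ∨ Q) ∧ (¬R ∨ ¬Q)) ∨ P) ∧ ((¬¬Q ∧ ¬((R ∨ Q) ∧ ¬(R ∧ Q))) ∨ ¬P)   (De Morgan)
⇔ (¬Q ∨ ((R ∨ Q) ∧ (¬R ∨ ¬Q)) ∨ P) ∧ ((Q ∧ ¬((R ∨ Q) ∧ ¬(R ∧ Q))) ∨ ¬P)   (double negation)
⇔ (¬Q ∨ ((R ∨ Q) ∧ (¬R ∨ ¬Q)) ∨ P) ∧ ((Q ∧ (¬(R ∨ Q) ∨ ¬¬(R ∧ Q))) ∨ ¬P)   (De Morgan)
⇔ (¬Q ∨ ((R ∨ Q) ∧ (¬R ∨ ¬Q)) ∨ P) ∧ ((Q ∧ ((¬R ∧ ¬Q) ∨ ¬¬(R ∧ Q))) ∨ ¬P)   (De Morgan)
⇔ (¬Q ∨ ((R ∨ Q) ∧ (¬R ∨ ¬Q)) ∨ P) ∧ ((Q ∧ ((¬R ∧ ¬Q) ∨ (R ∧ Q))) ∨ ¬P)   (double negation)
⇔ (¬Q ∨ R ∨ Q ∨ P) ∧ (¬Q ∨ ¬R ∨ ¬Q ∨ P) ∧ (Q ∨ ¬P) ∧ (¬R ∨ R ∨ ¬P) ∧ (¬R ∨ Q ∨ ¬P) ∧ (¬Q ∨ R ∨ ¬P) ∧ (¬Q ∨ Q ∨ ¬P)   (distribute ∨ over ∧)
⇔ (¬Q ∨ ¬R ∨ P) ∧ (Q ∨ ¬P) ∧ (¬Q ∨ R ∨ ¬P)   (simplify)

(¬Q ∨ ¬R ∨ P) ∧ (Q ∨ ¬P) ∧ (¬Q ∨ R ∨ ¬P)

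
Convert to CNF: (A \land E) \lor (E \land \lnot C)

(A \land E) \lor (E \land \lnot C)
≡ (A \lor E) \land (A \lor \lnot C) \land (E \lor E) \land (E \lor \lnot C)   (distribute \lor over \land)
≡ (A \lor \lnot C) \land E   (simplify)

(A \lor \lnot C) \land E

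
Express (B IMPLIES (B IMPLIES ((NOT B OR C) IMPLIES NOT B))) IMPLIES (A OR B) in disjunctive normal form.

A OR B

(B IMPLIES (B IMPLIES ((NOT B OR C) IMPLIES NOT B))) IMPLIES (A OR B)
≡ NOT (B IMPLIES (B IMPLIES ((NOT B OR C) IMPLIES NOT B))) OR A OR B   — eliminate IMPLIES
≡ NOT (NOT B OR (B IMPLIES ((NOT B OR C) IMPLIES NOT B))) OR A OR B   — eliminate IMPLIES
≡ NOT (NOT B OR NOT B OR ((NOT B OR C) IMPLIES NOT B)) OR A OR B   — eliminate IMPLIES
≡ NOT (NOT B OR NOT B OR NOT (NOT B OR C) OR NOT B) OR A OR B   — eliminate IMPLIES
≡ (NOT NOT B AND NOT NOT B AND NOT NOT (NOT B OR C) AND NOT NOT B) OR A OR B   — De Morgan
≡ (B AND NOT NOT B AND NOT NOT (NOT B OR C) AND NOT NOT B) OR A OR B   — double negation
≡ (B AND B AND NOT NOT (NOT B OR C) AND NOT NOT B) OR A OR B   — double negation
≡ (B AND B AND (NOT B OR C) AND NOT NOT B) OR A OR B   — double negation
≡ (B AND B AND (NOT B OR C) AND B) OR A OR B   — double negation
≡ (B AND B AND NOT B AND B) OR (B AND B AND C AND B) OR A OR B   — distribute AND over OR
≡ A OR B   — simplify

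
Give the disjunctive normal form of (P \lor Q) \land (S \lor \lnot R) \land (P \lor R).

(P \lor Q) \land (S \lor \lnot R) \land (P \lor R)
≡ P \land S \land P \lor P \land S \land R \lor P \land \lnot R \land P \lor P \land \lnot R \land R \lor Q \land S \land P \lor Q \land S \land R \lor Q \land \lnot R \land P \lor Q \land \lnot R \land R   [distribute \land over \lor]
≡ P \land S \lor P \land \lnot R \lor Q \land S \land R   [simplify]

P \land S \lor P \land \lnot R \lor Q \land S \land R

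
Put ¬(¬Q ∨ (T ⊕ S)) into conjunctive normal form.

¬(¬Q ∨ (T ⊕ S))
≡ ¬(¬Q ∨ ((T ∨ S) ∧ ¬(T ∧ S)))
≡ ¬¬Q ∧ ¬((T ∨ S) ∧ ¬(T ∧ S))
≡ Q ∧ ¬((T ∨ S) ∧ ¬(T ∧ S))
≡ Q ∧ (¬(T ∨ S) ∨ ¬¬(T ∧ S))
≡ Q ∧ ((¬T ∧ ¬S) ∨ ¬¬(T ∧ S))
≡ Q ∧ ((¬T ∧ ¬S) ∨ (T ∧ S))
≡ Q ∧ (¬T ∨ T) ∧ (¬T ∨ S) ∧ (¬S ∨ T) ∧ (¬S ∨ S)
≡ Q ∧ (¬T ∨ S) ∧ (¬S ∨ T)

Q ∧ (¬T ∨ S) ∧ (¬S ∨ T)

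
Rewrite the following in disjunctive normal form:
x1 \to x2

x1 \to x2
≡ \lnot x1 \lor x2   — eliminate \to

\lnot x1 \lor x2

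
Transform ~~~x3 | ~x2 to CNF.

~x3 | ~x2

~~~x3 | ~x2
⇔ ~x3 | ~x2   [double negation]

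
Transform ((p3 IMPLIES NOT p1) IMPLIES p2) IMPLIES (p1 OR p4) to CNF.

NOT p2 OR p1 OR p4

((p3 IMPLIES NOT p1) IMPLIES p2) IMPLIES (p1 OR p4)
≡ NOT ((p3 IMPLIES NOT p1) IMPLIES p2) OR p1 OR p4   (eliminate IMPLIES)
≡ NOT (NOT (p3 IMPLIES NOT p1) OR p2) OR p1 OR p4   (eliminate IMPLIES)
≡ NOT (NOT (NOT p3 OR NOT p1) OR p2) OR p1 OR p4   (eliminate IMPLIES)
≡ (NOT NOT (NOT p3 OR NOT p1) AND NOT p2) OR p1 OR p4   (De Morgan)
≡ ((NOT p3 OR NOT p1) AND NOT p2) OR p1 OR p4   (double negation)
≡ (NOT p3 OR NOT p1 OR p1 OR p4) AND (NOT p2 OR p1 OR p4)   (distribute OR over AND)
≡ NOT p2 OR p1 OR p4   (simplify)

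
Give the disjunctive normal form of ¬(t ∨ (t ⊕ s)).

¬(t ∨ (t ⊕ s))
⇔ ¬(t ∨ (t ∧ ¬s) ∨ (¬t ∧ s))   [expand ⊕]
⇔ ¬t ∧ ¬(t ∧ ¬s) ∧ ¬(¬t ∧ s)   [De Morgan]
⇔ ¬t ∧ (¬t ∨ ¬¬s) ∧ ¬(¬t ∧ s)   [De Morgan]
⇔ ¬t ∧ (¬t ∨ s) ∧ ¬(¬t ∧ s)   [double negation]
⇔ ¬t ∧ (¬t ∨ s) ∧ (¬¬t ∨ ¬s)   [De Morgan]
⇔ ¬t ∧ (¬t ∨ s) ∧ (t ∨ ¬s)   [double negation]
⇔ (¬t ∧ ¬t ∧ t) ∨ (¬t ∧ ¬t ∧ ¬s) ∨ (¬t ∧ s ∧ t) ∨ (¬t ∧ s ∧ ¬s)   [distribute ∧ over ∨]
⇔ ¬t ∧ ¬s   [simplify]

¬t ∧ ¬s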